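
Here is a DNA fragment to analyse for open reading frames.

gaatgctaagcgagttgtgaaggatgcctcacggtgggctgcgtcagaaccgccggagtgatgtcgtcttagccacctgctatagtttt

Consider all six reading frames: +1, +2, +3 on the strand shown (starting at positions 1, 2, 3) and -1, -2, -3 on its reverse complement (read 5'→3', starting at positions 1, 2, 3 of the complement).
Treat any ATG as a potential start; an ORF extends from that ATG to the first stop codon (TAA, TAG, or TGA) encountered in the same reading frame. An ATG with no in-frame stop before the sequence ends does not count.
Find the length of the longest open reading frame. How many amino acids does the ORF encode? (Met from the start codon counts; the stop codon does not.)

Reverse complement (5'→3'): AAAACTATAGCAGGTGGCTAAGACGACATCACTCCGGCGGTTCTGACGCAGCCCACCGTGAGGCATCCTTCACAACTCGCTTAGCATTC
Frame +1: GAA TGC TAA GCG AGT TGT GAA GGA TGC CTC ACG GTG GGC TGC GTC AGA ACC GCC GGA GTG ATG TCG TCT TAG CCA CCT GCT ATA GTT — ATG at 61, stop TAG at 70 → 12 nt.
Frame +2: AAT GCT AAG CGA GTT GTG AAG GAT GCC TCA CGG TGG GCT GCG TCA GAA CCG CCG GAG TGA TGT CGT CTT AGC CAC CTG CTA TAG TTT — no ATG→stop ORF.
Frame +3: ATG CTA AGC GAG TTG TGA AGG ATG CCT CAC GGT GGG CTG CGT CAG AAC CGC CGG AGT GAT GTC GTC TTA GCC ACC TGC TAT AGT TTT — ATG at 3, stop TGA at 18 → 18 nt.
Frame -1: AAA ACT ATA GCA GGT GGC TAA GAC GAC ATC ACT CCG GCG GTT CTG ACG CAG CCC ACC GTG AGG CAT CCT TCA CAA CTC GCT TAG CAT — no ATG→stop ORF.
Frame -2: AAA CTA TAG CAG GTG GCT AAG ACG ACA TCA CTC CGG CGG TTC TGA CGC AGC CCA CCG TGA GGC ATC CTT CAC AAC TCG CTT AGC ATT — no ATG→stop ORF.
Frame -3: AAC TAT AGC AGG TGG CTA AGA CGA CAT CAC TCC GGC GGT TCT GAC GCA GCC CAC CGT GAG GCA TCC TTC ACA ACT CGC TTA GCA TTC — no ATG→stop ORF.
Longest: frame +3, positions 3–20, 18 nt = 6 codons = 5 aa. → 5 amino acids.

5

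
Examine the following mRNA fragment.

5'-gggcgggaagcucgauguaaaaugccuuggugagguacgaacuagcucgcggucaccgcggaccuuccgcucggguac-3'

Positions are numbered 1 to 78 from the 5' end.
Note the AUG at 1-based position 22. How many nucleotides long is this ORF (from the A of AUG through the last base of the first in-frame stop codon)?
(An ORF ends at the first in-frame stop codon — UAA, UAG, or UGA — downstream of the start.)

Codons from position 22: AUG (22–24), CCU (25–27), UGG (28–30), UGA (31–33).
UGA is the first in-frame stop; ORF spans 22–33, 12 nucleotides.

12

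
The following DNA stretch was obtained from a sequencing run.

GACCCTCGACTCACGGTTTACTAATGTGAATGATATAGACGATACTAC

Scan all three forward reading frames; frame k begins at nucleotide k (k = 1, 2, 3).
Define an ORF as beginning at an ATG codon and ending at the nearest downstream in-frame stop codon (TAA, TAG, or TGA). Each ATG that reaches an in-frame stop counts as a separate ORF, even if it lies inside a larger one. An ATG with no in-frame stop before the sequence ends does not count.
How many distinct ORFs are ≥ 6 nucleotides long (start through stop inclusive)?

2

Frame 1: GAC CCT CGA CTC ACG GTT TAC TAA TGT GAA TGA TAT AGA CGA TAC TAC — no ATG→stop ORF.
Frame 2: ACC CTC GAC TCA CGG TTT ACT AAT GTG AAT GAT ATA GAC GAT ACT — no ATG→stop ORF.
Frame 3: CCC TCG ACT CAC GGT TTA CTA ATG TGA ATG ATA TAG ACG ATA CTA — ATG at 24, stop TGA at 27 → 6 nt; ATG at 30, stop TAG at 36 → 9 nt.
ORFs ≥ 6 nucleotides: frame 3 24–29 (6 nucleotides), frame 3 30–38 (9 nucleotides). Count = 2.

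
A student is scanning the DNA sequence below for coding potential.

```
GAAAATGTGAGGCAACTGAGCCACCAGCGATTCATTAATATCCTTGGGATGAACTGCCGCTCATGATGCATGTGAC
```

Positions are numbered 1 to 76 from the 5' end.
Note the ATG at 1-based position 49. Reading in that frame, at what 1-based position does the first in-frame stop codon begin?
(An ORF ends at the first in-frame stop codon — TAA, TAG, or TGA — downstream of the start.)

Codons from position 49: ATG (49–51), AAC (52–54), TGC (55–57), CGC (58–60), TCA (61–63), TGA (64–66).
TGA is a stop codon; it begins at position 64.

64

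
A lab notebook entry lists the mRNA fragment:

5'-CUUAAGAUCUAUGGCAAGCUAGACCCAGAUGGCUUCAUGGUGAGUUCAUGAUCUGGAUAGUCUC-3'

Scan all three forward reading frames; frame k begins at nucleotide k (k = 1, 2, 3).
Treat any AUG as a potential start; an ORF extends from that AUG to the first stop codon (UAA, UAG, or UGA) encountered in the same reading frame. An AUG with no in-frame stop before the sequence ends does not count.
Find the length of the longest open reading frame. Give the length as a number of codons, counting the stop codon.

5

Frame 1: CUU AAG AUC UAU GGC AAG CUA GAC CCA GAU GGC UUC AUG GUG AGU UCA UGA UCU GGA UAG UCU — AUG at 37, stop UGA at 49 → 15 nt.
Frame 2: UUA AGA UCU AUG GCA AGC UAG ACC CAG AUG GCU UCA UGG UGA GUU CAU GAU CUG GAU AGU CUC — AUG at 11, stop UAG at 20 → 12 nt; AUG at 29, stop UGA at 41 → 15 nt.
Frame 3: UAA GAU CUA UGG CAA GCU AGA CCC AGA UGG CUU CAU GGU GAG UUC AUG AUC UGG AUA GUC — no AUG→stop ORF.
Longest: frame 1, positions 37–51, 15 nt = 5 codons = 4 aa. → 5 codons.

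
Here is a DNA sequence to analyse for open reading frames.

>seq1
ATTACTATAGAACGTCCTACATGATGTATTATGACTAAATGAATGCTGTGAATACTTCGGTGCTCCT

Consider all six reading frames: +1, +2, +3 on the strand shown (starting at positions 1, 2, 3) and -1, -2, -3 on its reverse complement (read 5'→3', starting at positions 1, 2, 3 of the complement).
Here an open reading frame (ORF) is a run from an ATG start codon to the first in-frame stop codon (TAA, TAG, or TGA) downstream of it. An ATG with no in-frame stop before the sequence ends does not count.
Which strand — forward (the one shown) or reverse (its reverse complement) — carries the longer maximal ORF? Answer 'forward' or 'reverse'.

forward

Reverse complement (5'→3'): AGGAGCACCGAAGTATTCACAGCATTCATTTAGTCATAATACATCATGTAGGACGTTCTATAGTAAT
Frame +1: ATT ACT ATA GAA CGT CCT ACA TGA TGT ATT ATG ACT AAA TGA ATG CTG TGA ATA CTT CGG TGC TCC — ATG at 31, stop TGA at 40 → 12 nt; ATG at 43, stop TGA at 49 → 9 nt.
Frame +2: TTA CTA TAG AAC GTC CTA CAT GAT GTA TTA TGA CTA AAT GAA TGC TGT GAA TAC TTC GGT GCT CCT — no ATG→stop ORF.
Frame +3: TAC TAT AGA ACG TCC TAC ATG ATG TAT TAT GAC TAA ATG AAT GCT GTG AAT ACT TCG GTG CTC — ATG at 21, stop TAA at 36 → 18 nt; ATG at 24, stop TAA at 36 → 15 nt.
Frame -1: AGG AGC ACC GAA GTA TTC ACA GCA TTC ATT TAG TCA TAA TAC ATC ATG TAG GAC GTT CTA TAG TAA — ATG at 46, stop TAG at 49 → 6 nt.
Frame -2: GGA GCA CCG AAG TAT TCA CAG CAT TCA TTT AGT CAT AAT ACA TCA TGT AGG ACG TTC TAT AGT AAT — no ATG→stop ORF.
Frame -3: GAG CAC CGA AGT ATT CAC AGC ATT CAT TTA GTC ATA ATA CAT CAT GTA GGA CGT TCT ATA GTA — no ATG→stop ORF.
Forward-strand max 18 nt; reverse-strand max 6 nt. The forward strand has the longer ORF.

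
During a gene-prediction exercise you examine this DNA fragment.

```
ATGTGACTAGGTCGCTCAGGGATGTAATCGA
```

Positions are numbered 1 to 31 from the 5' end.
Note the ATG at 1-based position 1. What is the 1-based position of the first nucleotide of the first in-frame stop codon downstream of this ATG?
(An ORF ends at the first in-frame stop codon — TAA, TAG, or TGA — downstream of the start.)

Codons from position 1: ATG (1–3), TGA (4–6).
TGA is a stop codon; it begins at position 4.

4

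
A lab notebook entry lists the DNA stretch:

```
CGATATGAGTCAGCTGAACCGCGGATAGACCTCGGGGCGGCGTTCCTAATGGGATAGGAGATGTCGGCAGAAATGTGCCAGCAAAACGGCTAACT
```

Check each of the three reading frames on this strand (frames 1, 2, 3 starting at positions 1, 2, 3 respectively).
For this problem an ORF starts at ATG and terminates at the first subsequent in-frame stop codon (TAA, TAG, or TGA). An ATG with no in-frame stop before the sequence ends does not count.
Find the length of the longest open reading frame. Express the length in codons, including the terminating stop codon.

Frame 1: CGA TAT GAG TCA GCT GAA CCG CGG ATA GAC CTC GGG GCG GCG TTC CTA ATG GGA TAG GAG ATG TCG GCA GAA ATG TGC CAG CAA AAC GGC TAA — ATG at 49, stop TAG at 55 → 9 nt; ATG at 61, stop TAA at 91 → 33 nt; ATG at 73, stop TAA at 91 → 21 nt.
Frame 2: GAT ATG AGT CAG CTG AAC CGC GGA TAG ACC TCG GGG CGG CGT TCC TAA TGG GAT AGG AGA TGT CGG CAG AAA TGT GCC AGC AAA ACG GCT AAC — ATG at 5, stop TAG at 26 → 24 nt.
Frame 3: ATA TGA GTC AGC TGA ACC GCG GAT AGA CCT CGG GGC GGC GTT CCT AAT GGG ATA GGA GAT GTC GGC AGA AAT GTG CCA GCA AAA CGG CTA ACT — no ATG→stop ORF.
Longest: frame 1, positions 61–93, 33 nt = 11 codons = 10 aa. → 11 codons.

11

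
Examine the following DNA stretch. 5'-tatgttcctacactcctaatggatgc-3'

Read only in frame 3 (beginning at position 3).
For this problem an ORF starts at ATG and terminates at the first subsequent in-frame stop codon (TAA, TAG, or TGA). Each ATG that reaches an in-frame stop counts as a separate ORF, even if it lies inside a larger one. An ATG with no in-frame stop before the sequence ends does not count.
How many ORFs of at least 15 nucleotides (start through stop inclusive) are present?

0

Frame 3: TGT TCC TAC ACT CCT AAT GGA TGC — no ATG→stop ORF.
No ORF reaches 15 nucleotides. Count = 0.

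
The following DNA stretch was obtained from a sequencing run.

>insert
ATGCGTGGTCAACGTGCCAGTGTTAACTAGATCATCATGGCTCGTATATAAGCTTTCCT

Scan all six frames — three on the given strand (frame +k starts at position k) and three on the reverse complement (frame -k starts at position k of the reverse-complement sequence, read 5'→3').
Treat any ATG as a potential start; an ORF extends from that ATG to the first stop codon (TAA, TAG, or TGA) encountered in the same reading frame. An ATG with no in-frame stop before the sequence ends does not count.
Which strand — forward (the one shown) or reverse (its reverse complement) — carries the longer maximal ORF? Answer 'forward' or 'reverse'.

Reverse complement (5'→3'): AGGAAAGCTTATATACGAGCCATGATGATCTAGTTAACACTGGCACGTTGACCACGCAT
Frame +1: ATG CGT GGT CAA CGT GCC AGT GTT AAC TAG ATC ATC ATG GCT CGT ATA TAA GCT TTC — ATG at 1, stop TAG at 28 → 30 nt; ATG at 37, stop TAA at 49 → 15 nt.
Frame +2: TGC GTG GTC AAC GTG CCA GTG TTA ACT AGA TCA TCA TGG CTC GTA TAT AAG CTT TCC — no ATG→stop ORF.
Frame +3: GCG TGG TCA ACG TGC CAG TGT TAA CTA GAT CAT CAT GGC TCG TAT ATA AGC TTT CCT — no ATG→stop ORF.
Frame -1: AGG AAA GCT TAT ATA CGA GCC ATG ATG ATC TAG TTA ACA CTG GCA CGT TGA CCA CGC — ATG at 22, stop TAG at 31 → 12 nt; ATG at 25, stop TAG at 31 → 9 nt.
Frame -2: GGA AAG CTT ATA TAC GAG CCA TGA TGA TCT AGT TAA CAC TGG CAC GTT GAC CAC GCA — no ATG→stop ORF.
Frame -3: GAA AGC TTA TAT ACG AGC CAT GAT GAT CTA GTT AAC ACT GGC ACG TTG ACC ACG CAT — no ATG→stop ORF.
Forward-strand max 30 nt; reverse-strand max 12 nt. The forward strand has the longer ORF.

forward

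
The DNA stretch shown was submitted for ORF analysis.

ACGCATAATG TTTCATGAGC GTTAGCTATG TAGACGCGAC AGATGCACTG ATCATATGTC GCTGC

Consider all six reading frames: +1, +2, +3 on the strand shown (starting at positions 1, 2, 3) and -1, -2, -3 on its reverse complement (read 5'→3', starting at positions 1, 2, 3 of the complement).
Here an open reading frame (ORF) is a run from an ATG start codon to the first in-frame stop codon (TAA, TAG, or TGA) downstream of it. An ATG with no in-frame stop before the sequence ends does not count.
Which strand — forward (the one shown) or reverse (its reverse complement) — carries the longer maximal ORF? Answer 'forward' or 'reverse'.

reverse

Reverse complement (5'→3'): GCAGCGACATATGATCAGTGCATCTGTCGCGTCTACATAGCTAACGCTCATGAAACATTATGCGT
Frame +1: ACG CAT AAT GTT TCA TGA GCG TTA GCT ATG TAG ACG CGA CAG ATG CAC TGA TCA TAT GTC GCT — ATG at 28, stop TAG at 31 → 6 nt; ATG at 43, stop TGA at 49 → 9 nt.
Frame +2: CGC ATA ATG TTT CAT GAG CGT TAG CTA TGT AGA CGC GAC AGA TGC ACT GAT CAT ATG TCG CTG — ATG at 8, stop TAG at 23 → 18 nt.
Frame +3: GCA TAA TGT TTC ATG AGC GTT AGC TAT GTA GAC GCG ACA GAT GCA CTG ATC ATA TGT CGC TGC — no ATG→stop ORF.
Frame -1: GCA GCG ACA TAT GAT CAG TGC ATC TGT CGC GTC TAC ATA GCT AAC GCT CAT GAA ACA TTA TGC — no ATG→stop ORF.
Frame -2: CAG CGA CAT ATG ATC AGT GCA TCT GTC GCG TCT ACA TAG CTA ACG CTC ATG AAA CAT TAT GCG — ATG at 11, stop TAG at 38 → 30 nt.
Frame -3: AGC GAC ATA TGA TCA GTG CAT CTG TCG CGT CTA CAT AGC TAA CGC TCA TGA AAC ATT ATG CGT — no ATG→stop ORF.
Forward-strand max 18 nt; reverse-strand max 30 nt. The reverse strand has the longer ORF.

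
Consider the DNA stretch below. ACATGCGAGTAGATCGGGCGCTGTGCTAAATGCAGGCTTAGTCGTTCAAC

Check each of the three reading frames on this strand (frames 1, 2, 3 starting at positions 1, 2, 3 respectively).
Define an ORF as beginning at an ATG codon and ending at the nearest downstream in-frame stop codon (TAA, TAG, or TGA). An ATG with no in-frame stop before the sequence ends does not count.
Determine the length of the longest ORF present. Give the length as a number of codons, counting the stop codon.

Frame 1: ACA TGC GAG TAG ATC GGG CGC TGT GCT AAA TGC AGG CTT AGT CGT TCA — no ATG→stop ORF.
Frame 2: CAT GCG AGT AGA TCG GGC GCT GTG CTA AAT GCA GGC TTA GTC GTT CAA — no ATG→stop ORF.
Frame 3: ATG CGA GTA GAT CGG GCG CTG TGC TAA ATG CAG GCT TAG TCG TTC AAC — ATG at 3, stop TAA at 27 → 27 nt; ATG at 30, stop TAG at 39 → 12 nt.
Longest: frame 3, positions 3–29, 27 nt = 9 codons = 8 aa. → 9 codons.

9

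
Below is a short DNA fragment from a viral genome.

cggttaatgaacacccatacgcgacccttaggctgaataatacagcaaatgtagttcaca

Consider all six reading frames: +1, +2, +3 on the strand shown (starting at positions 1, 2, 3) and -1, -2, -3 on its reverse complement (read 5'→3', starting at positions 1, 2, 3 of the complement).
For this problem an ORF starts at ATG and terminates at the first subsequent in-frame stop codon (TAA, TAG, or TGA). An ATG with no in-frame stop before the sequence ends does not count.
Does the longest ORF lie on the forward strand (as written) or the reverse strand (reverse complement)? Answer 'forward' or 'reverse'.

Reverse complement (5'→3'): TGTGAACTACATTTGCTGTATTATTCAGCCTAAGGGTCGCGTATGGGTGTTCATTAACCG
Frame +1: CGG TTA ATG AAC ACC CAT ACG CGA CCC TTA GGC TGA ATA ATA CAG CAA ATG TAG TTC ACA — ATG at 7, stop TGA at 34 → 30 nt; ATG at 49, stop TAG at 52 → 6 nt.
Frame +2: GGT TAA TGA ACA CCC ATA CGC GAC CCT TAG GCT GAA TAA TAC AGC AAA TGT AGT TCA — no ATG→stop ORF.
Frame +3: GTT AAT GAA CAC CCA TAC GCG ACC CTT AGG CTG AAT AAT ACA GCA AAT GTA GTT CAC — no ATG→stop ORF.
Frame -1: TGT GAA CTA CAT TTG CTG TAT TAT TCA GCC TAA GGG TCG CGT ATG GGT GTT CAT TAA CCG — ATG at 43, stop TAA at 55 → 15 nt.
Frame -2: GTG AAC TAC ATT TGC TGT ATT ATT CAG CCT AAG GGT CGC GTA TGG GTG TTC ATT AAC — no ATG→stop ORF.
Frame -3: TGA ACT ACA TTT GCT GTA TTA TTC AGC CTA AGG GTC GCG TAT GGG TGT TCA TTA ACC — no ATG→stop ORF.
Forward-strand max 30 nt; reverse-strand max 15 nt. The forward strand has the longer ORF.

forward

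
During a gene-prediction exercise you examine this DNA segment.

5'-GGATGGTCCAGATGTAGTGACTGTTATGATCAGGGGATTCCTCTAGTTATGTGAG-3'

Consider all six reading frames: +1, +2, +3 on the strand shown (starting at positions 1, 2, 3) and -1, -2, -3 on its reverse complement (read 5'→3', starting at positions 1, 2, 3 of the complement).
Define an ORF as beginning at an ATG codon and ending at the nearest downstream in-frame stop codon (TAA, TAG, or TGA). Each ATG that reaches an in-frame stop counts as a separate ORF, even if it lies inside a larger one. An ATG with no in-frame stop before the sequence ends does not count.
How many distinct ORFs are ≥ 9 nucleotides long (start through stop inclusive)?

2

Reverse complement (5'→3'): CTCACATAACTAGAGGAATCCCCTGATCATAACAGTCACTACATCTGGACCATCC
Frame +1: GGA TGG TCC AGA TGT AGT GAC TGT TAT GAT CAG GGG ATT CCT CTA GTT ATG TGA — ATG at 49, stop TGA at 52 → 6 nt.
Frame +2: GAT GGT CCA GAT GTA GTG ACT GTT ATG ATC AGG GGA TTC CTC TAG TTA TGT GAG — ATG at 26, stop TAG at 44 → 21 nt.
Frame +3: ATG GTC CAG ATG TAG TGA CTG TTA TGA TCA GGG GAT TCC TCT AGT TAT GTG — ATG at 3, stop TAG at 15 → 15 nt; ATG at 12, stop TAG at 15 → 6 nt.
Frame -1: CTC ACA TAA CTA GAG GAA TCC CCT GAT CAT AAC AGT CAC TAC ATC TGG ACC ATC — no ATG→stop ORF.
Frame -2: TCA CAT AAC TAG AGG AAT CCC CTG ATC ATA ACA GTC ACT ACA TCT GGA CCA TCC — no ATG→stop ORF.
Frame -3: CAC ATA ACT AGA GGA ATC CCC TGA TCA TAA CAG TCA CTA CAT CTG GAC CAT — no ATG→stop ORF.
ORFs ≥ 9 nucleotides: frame +2 26–46 (21 nucleotides), frame +3 3–17 (15 nucleotides). Count = 2.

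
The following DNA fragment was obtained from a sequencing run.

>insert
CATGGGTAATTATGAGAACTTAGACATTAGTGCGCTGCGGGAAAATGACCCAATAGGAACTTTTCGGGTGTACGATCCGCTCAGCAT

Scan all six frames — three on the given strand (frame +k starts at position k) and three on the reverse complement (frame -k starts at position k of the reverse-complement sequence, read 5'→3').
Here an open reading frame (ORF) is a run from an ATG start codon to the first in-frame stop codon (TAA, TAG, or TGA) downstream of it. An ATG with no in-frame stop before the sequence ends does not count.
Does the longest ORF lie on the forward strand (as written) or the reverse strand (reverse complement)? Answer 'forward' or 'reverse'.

reverse

Reverse complement (5'→3'): ATGCTGAGCGGATCGTACACCCGAAAAGTTCCTATTGGGTCATTTTCCCGCAGCGCACTAATGTCTAAGTTCTCATAATTACCCATG
Frame +1: CAT GGG TAA TTA TGA GAA CTT AGA CAT TAG TGC GCT GCG GGA AAA TGA CCC AAT AGG AAC TTT TCG GGT GTA CGA TCC GCT CAG CAT — no ATG→stop ORF.
Frame +2: ATG GGT AAT TAT GAG AAC TTA GAC ATT AGT GCG CTG CGG GAA AAT GAC CCA ATA GGA ACT TTT CGG GTG TAC GAT CCG CTC AGC — no ATG→stop ORF.
Frame +3: TGG GTA ATT ATG AGA ACT TAG ACA TTA GTG CGC TGC GGG AAA ATG ACC CAA TAG GAA CTT TTC GGG TGT ACG ATC CGC TCA GCA — ATG at 12, stop TAG at 21 → 12 nt; ATG at 45, stop TAG at 54 → 12 nt.
Frame -1: ATG CTG AGC GGA TCG TAC ACC CGA AAA GTT CCT ATT GGG TCA TTT TCC CGC AGC GCA CTA ATG TCT AAG TTC TCA TAA TTA CCC ATG — ATG at 1, stop TAA at 76 → 78 nt; ATG at 61, stop TAA at 76 → 18 nt.
Frame -2: TGC TGA GCG GAT CGT ACA CCC GAA AAG TTC CTA TTG GGT CAT TTT CCC GCA GCG CAC TAA TGT CTA AGT TCT CAT AAT TAC CCA — no ATG→stop ORF.
Frame -3: GCT GAG CGG ATC GTA CAC CCG AAA AGT TCC TAT TGG GTC ATT TTC CCG CAG CGC ACT AAT GTC TAA GTT CTC ATA ATT ACC CAT — no ATG→stop ORF.
Forward-strand max 12 nt; reverse-strand max 78 nt. The reverse strand has the longer ORF.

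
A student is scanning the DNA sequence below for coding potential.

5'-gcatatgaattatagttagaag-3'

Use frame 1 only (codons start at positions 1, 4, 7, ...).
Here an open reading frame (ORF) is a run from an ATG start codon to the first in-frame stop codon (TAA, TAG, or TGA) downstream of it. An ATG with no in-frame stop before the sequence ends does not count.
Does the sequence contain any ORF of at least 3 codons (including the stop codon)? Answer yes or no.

Frame 1: GCA TAT GAA TTA TAG TTA GAA — no ATG→stop ORF.
Largest ORF found is 0 codons < 3, so no.

no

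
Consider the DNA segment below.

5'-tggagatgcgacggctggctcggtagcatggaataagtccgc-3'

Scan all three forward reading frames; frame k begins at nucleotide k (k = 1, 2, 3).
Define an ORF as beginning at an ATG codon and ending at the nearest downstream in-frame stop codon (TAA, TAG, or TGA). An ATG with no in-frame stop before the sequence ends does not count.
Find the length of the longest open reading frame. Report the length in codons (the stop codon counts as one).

Frame 1: TGG AGA TGC GAC GGC TGG CTC GGT AGC ATG GAA TAA GTC CGC — ATG at 28, stop TAA at 34 → 9 nt.
Frame 2: GGA GAT GCG ACG GCT GGC TCG GTA GCA TGG AAT AAG TCC — no ATG→stop ORF.
Frame 3: GAG ATG CGA CGG CTG GCT CGG TAG CAT GGA ATA AGT CCG — ATG at 6, stop TAG at 24 → 21 nt.
Longest: frame 3, positions 6–26, 21 nt = 7 codons = 6 aa. → 7 codons.

7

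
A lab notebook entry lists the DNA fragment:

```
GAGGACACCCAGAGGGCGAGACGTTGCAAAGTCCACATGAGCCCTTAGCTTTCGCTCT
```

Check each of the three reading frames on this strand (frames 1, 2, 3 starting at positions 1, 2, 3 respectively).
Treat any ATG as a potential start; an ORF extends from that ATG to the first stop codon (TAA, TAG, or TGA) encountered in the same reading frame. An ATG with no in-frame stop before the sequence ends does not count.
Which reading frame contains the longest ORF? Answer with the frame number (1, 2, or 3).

1

Frame 1: GAG GAC ACC CAG AGG GCG AGA CGT TGC AAA GTC CAC ATG AGC CCT TAG CTT TCG CTC — ATG at 37, stop TAG at 46 → 12 nt.
Frame 2: AGG ACA CCC AGA GGG CGA GAC GTT GCA AAG TCC ACA TGA GCC CTT AGC TTT CGC TCT — no ATG→stop ORF.
Frame 3: GGA CAC CCA GAG GGC GAG ACG TTG CAA AGT CCA CAT GAG CCC TTA GCT TTC GCT — no ATG→stop ORF.
Longest ORF is 12 nt in frame 1 (positions 37–48).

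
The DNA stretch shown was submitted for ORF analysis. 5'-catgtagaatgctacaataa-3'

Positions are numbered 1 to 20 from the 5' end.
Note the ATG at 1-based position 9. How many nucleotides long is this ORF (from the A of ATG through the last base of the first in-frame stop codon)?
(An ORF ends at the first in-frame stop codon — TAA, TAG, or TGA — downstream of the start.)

Codons from position 9: ATG (9–11), CTA (12–14), CAA (15–17), TAA (18–20).
TAA is the first in-frame stop; ORF spans 9–20, 12 nucleotides.

12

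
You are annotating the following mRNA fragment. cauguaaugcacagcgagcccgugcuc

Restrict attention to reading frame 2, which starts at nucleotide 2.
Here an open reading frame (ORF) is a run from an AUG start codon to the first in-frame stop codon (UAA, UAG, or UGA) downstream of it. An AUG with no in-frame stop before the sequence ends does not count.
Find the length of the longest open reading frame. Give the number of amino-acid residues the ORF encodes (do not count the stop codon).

Frame 2: AUG UAA UGC ACA GCG AGC CCG UGC — AUG at 2, stop UAA at 5 → 6 nt.
Longest: frame 2, positions 2–7, 6 nt = 2 codons = 1 aa. → 1 amino acids.

1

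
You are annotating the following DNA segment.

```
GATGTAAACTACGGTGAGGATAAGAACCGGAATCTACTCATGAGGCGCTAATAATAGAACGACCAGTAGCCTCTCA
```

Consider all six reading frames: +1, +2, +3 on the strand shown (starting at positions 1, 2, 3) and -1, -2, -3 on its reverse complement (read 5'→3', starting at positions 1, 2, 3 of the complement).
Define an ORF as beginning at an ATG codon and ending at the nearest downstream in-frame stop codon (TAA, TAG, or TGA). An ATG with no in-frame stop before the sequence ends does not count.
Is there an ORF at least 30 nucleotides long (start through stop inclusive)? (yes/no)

Reverse complement (5'→3'): TGAGAGGCTACTGGTCGTTCTATTATTAGCGCCTCATGAGTAGATTCCGGTTCTTATCCTCACCGTAGTTTACATC
Frame +1: GAT GTA AAC TAC GGT GAG GAT AAG AAC CGG AAT CTA CTC ATG AGG CGC TAA TAA TAG AAC GAC CAG TAG CCT CTC — ATG at 40, stop TAA at 49 → 12 nt.
Frame +2: ATG TAA ACT ACG GTG AGG ATA AGA ACC GGA ATC TAC TCA TGA GGC GCT AAT AAT AGA ACG ACC AGT AGC CTC TCA — ATG at 2, stop TAA at 5 → 6 nt.
Frame +3: TGT AAA CTA CGG TGA GGA TAA GAA CCG GAA TCT ACT CAT GAG GCG CTA ATA ATA GAA CGA CCA GTA GCC TCT — no ATG→stop ORF.
Frame -1: TGA GAG GCT ACT GGT CGT TCT ATT ATT AGC GCC TCA TGA GTA GAT TCC GGT TCT TAT CCT CAC CGT AGT TTA CAT — no ATG→stop ORF.
Frame -2: GAG AGG CTA CTG GTC GTT CTA TTA TTA GCG CCT CAT GAG TAG ATT CCG GTT CTT ATC CTC ACC GTA GTT TAC ATC — no ATG→stop ORF.
Frame -3: AGA GGC TAC TGG TCG TTC TAT TAT TAG CGC CTC ATG AGT AGA TTC CGG TTC TTA TCC TCA CCG TAG TTT ACA — ATG at 36, stop TAG at 66 → 33 nt.
Frame -3 has an ORF of 33 nucleotides (positions 36–68) ≥ 30, so yes.

yes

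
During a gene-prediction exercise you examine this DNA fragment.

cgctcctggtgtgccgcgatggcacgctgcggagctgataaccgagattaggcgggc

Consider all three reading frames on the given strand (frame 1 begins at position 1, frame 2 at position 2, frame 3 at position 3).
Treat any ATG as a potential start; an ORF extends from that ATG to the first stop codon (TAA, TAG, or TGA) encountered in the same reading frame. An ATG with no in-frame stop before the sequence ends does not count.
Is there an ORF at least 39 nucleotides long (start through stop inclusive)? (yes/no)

no

Frame 1: CGC TCC TGG TGT GCC GCG ATG GCA CGC TGC GGA GCT GAT AAC CGA GAT TAG GCG GGC — ATG at 19, stop TAG at 49 → 33 nt.
Frame 2: GCT CCT GGT GTG CCG CGA TGG CAC GCT GCG GAG CTG ATA ACC GAG ATT AGG CGG — no ATG→stop ORF.
Frame 3: CTC CTG GTG TGC CGC GAT GGC ACG CTG CGG AGC TGA TAA CCG AGA TTA GGC GGG — no ATG→stop ORF.
Largest ORF found is 33 nucleotides < 39, so no.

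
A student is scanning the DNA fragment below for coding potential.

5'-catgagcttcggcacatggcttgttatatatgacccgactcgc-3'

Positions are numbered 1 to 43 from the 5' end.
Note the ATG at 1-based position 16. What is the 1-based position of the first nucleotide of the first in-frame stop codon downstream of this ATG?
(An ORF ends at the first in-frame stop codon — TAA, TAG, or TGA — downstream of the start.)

31

Codons from position 16: ATG (16–18), GCT (19–21), TGT (22–24), TAT (25–27), ATA (28–30), TGA (31–33).
TGA is a stop codon; it begins at position 31.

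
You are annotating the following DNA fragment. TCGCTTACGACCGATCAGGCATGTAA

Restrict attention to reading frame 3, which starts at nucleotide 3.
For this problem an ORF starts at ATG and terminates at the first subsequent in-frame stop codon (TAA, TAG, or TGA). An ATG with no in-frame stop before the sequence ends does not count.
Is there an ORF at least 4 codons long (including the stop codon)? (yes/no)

no

Frame 3: GCT TAC GAC CGA TCA GGC ATG TAA — ATG at 21, stop TAA at 24 → 6 nt.
Largest ORF found is 2 codons < 4, so no.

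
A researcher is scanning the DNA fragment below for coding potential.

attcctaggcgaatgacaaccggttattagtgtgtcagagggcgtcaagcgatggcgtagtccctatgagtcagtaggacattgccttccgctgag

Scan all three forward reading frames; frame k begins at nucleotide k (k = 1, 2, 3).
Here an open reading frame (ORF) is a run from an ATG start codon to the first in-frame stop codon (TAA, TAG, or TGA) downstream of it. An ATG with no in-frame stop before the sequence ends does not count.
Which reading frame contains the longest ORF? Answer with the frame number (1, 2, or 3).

Frame 1: ATT CCT AGG CGA ATG ACA ACC GGT TAT TAG TGT GTC AGA GGG CGT CAA GCG ATG GCG TAG TCC CTA TGA GTC AGT AGG ACA TTG CCT TCC GCT GAG — ATG at 13, stop TAG at 28 → 18 nt; ATG at 52, stop TAG at 58 → 9 nt.
Frame 2: TTC CTA GGC GAA TGA CAA CCG GTT ATT AGT GTG TCA GAG GGC GTC AAG CGA TGG CGT AGT CCC TAT GAG TCA GTA GGA CAT TGC CTT CCG CTG — no ATG→stop ORF.
Frame 3: TCC TAG GCG AAT GAC AAC CGG TTA TTA GTG TGT CAG AGG GCG TCA AGC GAT GGC GTA GTC CCT ATG AGT CAG TAG GAC ATT GCC TTC CGC TGA — ATG at 66, stop TAG at 75 → 12 nt.
Longest ORF is 18 nt in frame 1 (positions 13–30).

1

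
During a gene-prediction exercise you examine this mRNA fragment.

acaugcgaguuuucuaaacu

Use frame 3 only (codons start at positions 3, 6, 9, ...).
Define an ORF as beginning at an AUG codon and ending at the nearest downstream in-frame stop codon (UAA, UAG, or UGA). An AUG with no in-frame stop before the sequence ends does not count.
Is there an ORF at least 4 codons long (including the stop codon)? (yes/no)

yes

Frame 3: AUG CGA GUU UUC UAA ACU — AUG at 3, stop UAA at 15 → 15 nt.
Frame 3 has an ORF of 5 codons (positions 3–17) ≥ 4, so yes.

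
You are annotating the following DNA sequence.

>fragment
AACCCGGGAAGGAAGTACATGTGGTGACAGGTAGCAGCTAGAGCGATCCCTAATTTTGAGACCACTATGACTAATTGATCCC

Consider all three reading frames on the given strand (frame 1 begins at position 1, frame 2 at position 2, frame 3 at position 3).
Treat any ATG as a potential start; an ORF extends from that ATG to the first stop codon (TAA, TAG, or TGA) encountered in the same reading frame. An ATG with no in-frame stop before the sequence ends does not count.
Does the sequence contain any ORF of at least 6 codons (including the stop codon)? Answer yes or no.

no

Frame 1: AAC CCG GGA AGG AAG TAC ATG TGG TGA CAG GTA GCA GCT AGA GCG ATC CCT AAT TTT GAG ACC ACT ATG ACT AAT TGA TCC — ATG at 19, stop TGA at 25 → 9 nt; ATG at 67, stop TGA at 76 → 12 nt.
Frame 2: ACC CGG GAA GGA AGT ACA TGT GGT GAC AGG TAG CAG CTA GAG CGA TCC CTA ATT TTG AGA CCA CTA TGA CTA ATT GAT CCC — no ATG→stop ORF.
Frame 3: CCC GGG AAG GAA GTA CAT GTG GTG ACA GGT AGC AGC TAG AGC GAT CCC TAA TTT TGA GAC CAC TAT GAC TAA TTG ATC — no ATG→stop ORF.
Largest ORF found is 4 codons < 6, so no.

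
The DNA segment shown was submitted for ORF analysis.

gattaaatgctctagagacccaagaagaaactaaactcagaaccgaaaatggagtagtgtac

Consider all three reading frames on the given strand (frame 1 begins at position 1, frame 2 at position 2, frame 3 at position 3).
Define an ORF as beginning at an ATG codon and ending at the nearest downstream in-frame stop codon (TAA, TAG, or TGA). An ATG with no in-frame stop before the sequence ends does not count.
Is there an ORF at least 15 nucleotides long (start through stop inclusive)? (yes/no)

Frame 1: GAT TAA ATG CTC TAG AGA CCC AAG AAG AAA CTA AAC TCA GAA CCG AAA ATG GAG TAG TGT — ATG at 7, stop TAG at 13 → 9 nt; ATG at 49, stop TAG at 55 → 9 nt.
Frame 2: ATT AAA TGC TCT AGA GAC CCA AGA AGA AAC TAA ACT CAG AAC CGA AAA TGG AGT AGT GTA — no ATG→stop ORF.
Frame 3: TTA AAT GCT CTA GAG ACC CAA GAA GAA ACT AAA CTC AGA ACC GAA AAT GGA GTA GTG TAC — no ATG→stop ORF.
Largest ORF found is 9 nucleotides < 15, so no.

no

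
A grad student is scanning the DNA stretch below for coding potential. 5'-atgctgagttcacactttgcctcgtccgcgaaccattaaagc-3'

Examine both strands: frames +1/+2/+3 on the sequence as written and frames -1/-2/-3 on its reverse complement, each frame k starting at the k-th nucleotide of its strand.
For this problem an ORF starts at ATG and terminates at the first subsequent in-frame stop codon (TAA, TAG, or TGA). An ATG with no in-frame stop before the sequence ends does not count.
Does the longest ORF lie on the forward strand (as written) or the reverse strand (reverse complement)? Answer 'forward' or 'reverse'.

Reverse complement (5'→3'): GCTTTAATGGTTCGCGGACGAGGCAAAGTGTGAACTCAGCAT
Frame +1: ATG CTG AGT TCA CAC TTT GCC TCG TCC GCG AAC CAT TAA AGC — ATG at 1, stop TAA at 37 → 39 nt.
Frame +2: TGC TGA GTT CAC ACT TTG CCT CGT CCG CGA ACC ATT AAA — no ATG→stop ORF.
Frame +3: GCT GAG TTC ACA CTT TGC CTC GTC CGC GAA CCA TTA AAG — no ATG→stop ORF.
Frame -1: GCT TTA ATG GTT CGC GGA CGA GGC AAA GTG TGA ACT CAG CAT — ATG at 7, stop TGA at 31 → 27 nt.
Frame -2: CTT TAA TGG TTC GCG GAC GAG GCA AAG TGT GAA CTC AGC — no ATG→stop ORF.
Frame -3: TTT AAT GGT TCG CGG ACG AGG CAA AGT GTG AAC TCA GCA — no ATG→stop ORF.
Forward-strand max 39 nt; reverse-strand max 27 nt. The forward strand has the longer ORF.

forward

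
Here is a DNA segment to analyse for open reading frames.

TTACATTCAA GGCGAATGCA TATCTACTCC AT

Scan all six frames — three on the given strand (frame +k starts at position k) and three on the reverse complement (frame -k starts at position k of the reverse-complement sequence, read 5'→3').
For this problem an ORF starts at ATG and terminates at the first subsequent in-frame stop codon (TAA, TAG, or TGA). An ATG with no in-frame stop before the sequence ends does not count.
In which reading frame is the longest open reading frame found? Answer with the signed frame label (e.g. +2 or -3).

-3

Reverse complement (5'→3'): ATGGAGTAGATATGCATTCGCCTTGAATGTAA
Frame +1: TTA CAT TCA AGG CGA ATG CAT ATC TAC TCC — no ATG→stop ORF.
Frame +2: TAC ATT CAA GGC GAA TGC ATA TCT ACT CCA — no ATG→stop ORF.
Frame +3: ACA TTC AAG GCG AAT GCA TAT CTA CTC CAT — no ATG→stop ORF.
Frame -1: ATG GAG TAG ATA TGC ATT CGC CTT GAA TGT — ATG at 1, stop TAG at 7 → 9 nt.
Frame -2: TGG AGT AGA TAT GCA TTC GCC TTG AAT GTA — no ATG→stop ORF.
Frame -3: GGA GTA GAT ATG CAT TCG CCT TGA ATG TAA — ATG at 12, stop TGA at 24 → 15 nt; ATG at 27, stop TAA at 30 → 6 nt.
Longest ORF is 15 nt in frame -3 (positions 12–26).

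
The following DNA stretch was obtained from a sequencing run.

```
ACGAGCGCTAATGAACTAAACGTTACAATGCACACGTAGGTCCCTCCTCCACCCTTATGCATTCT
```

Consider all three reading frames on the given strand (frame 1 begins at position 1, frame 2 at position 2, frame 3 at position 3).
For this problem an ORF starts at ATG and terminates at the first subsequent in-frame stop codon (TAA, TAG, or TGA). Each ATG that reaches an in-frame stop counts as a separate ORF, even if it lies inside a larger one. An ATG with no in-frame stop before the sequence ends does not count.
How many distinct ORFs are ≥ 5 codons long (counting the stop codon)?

Frame 1: ACG AGC GCT AAT GAA CTA AAC GTT ACA ATG CAC ACG TAG GTC CCT CCT CCA CCC TTA TGC ATT — ATG at 28, stop TAG at 37 → 12 nt.
Frame 2: CGA GCG CTA ATG AAC TAA ACG TTA CAA TGC ACA CGT AGG TCC CTC CTC CAC CCT TAT GCA TTC — ATG at 11, stop TAA at 17 → 9 nt.
Frame 3: GAG CGC TAA TGA ACT AAA CGT TAC AAT GCA CAC GTA GGT CCC TCC TCC ACC CTT ATG CAT TCT — no ATG→stop ORF.
No ORF reaches 5 codons. Count = 0.

0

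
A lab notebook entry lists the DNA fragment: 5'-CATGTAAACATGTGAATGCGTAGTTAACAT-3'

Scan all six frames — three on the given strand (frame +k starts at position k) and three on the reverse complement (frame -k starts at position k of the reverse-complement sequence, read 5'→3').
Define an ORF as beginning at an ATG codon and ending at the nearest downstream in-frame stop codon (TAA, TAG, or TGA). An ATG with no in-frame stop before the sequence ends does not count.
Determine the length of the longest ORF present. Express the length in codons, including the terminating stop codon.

Reverse complement (5'→3'): ATGTTAACTACGCATTCACATGTTTACATG
Frame +1: CAT GTA AAC ATG TGA ATG CGT AGT TAA CAT — ATG at 10, stop TGA at 13 → 6 nt; ATG at 16, stop TAA at 25 → 12 nt.
Frame +2: ATG TAA ACA TGT GAA TGC GTA GTT AAC — ATG at 2, stop TAA at 5 → 6 nt.
Frame +3: TGT AAA CAT GTG AAT GCG TAG TTA ACA — no ATG→stop ORF.
Frame -1: ATG TTA ACT ACG CAT TCA CAT GTT TAC ATG — no ATG→stop ORF.
Frame -2: TGT TAA CTA CGC ATT CAC ATG TTT ACA — no ATG→stop ORF.
Frame -3: GTT AAC TAC GCA TTC ACA TGT TTA CAT — no ATG→stop ORF.
Longest: frame +1, positions 16–27, 12 nt = 4 codons = 3 aa. → 4 codons.

4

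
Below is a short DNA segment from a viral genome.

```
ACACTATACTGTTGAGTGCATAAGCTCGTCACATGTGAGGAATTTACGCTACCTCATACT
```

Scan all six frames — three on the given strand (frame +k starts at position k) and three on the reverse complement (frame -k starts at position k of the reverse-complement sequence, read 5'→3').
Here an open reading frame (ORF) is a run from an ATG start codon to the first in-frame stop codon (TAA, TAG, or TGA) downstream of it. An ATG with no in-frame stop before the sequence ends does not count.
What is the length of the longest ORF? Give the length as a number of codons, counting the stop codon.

Reverse complement (5'→3'): AGTATGAGGTAGCGTAAATTCCTCACATGTGACGAGCTTATGCACTCAACAGTATAGTGT
Frame +1: ACA CTA TAC TGT TGA GTG CAT AAG CTC GTC ACA TGT GAG GAA TTT ACG CTA CCT CAT ACT — no ATG→stop ORF.
Frame +2: CAC TAT ACT GTT GAG TGC ATA AGC TCG TCA CAT GTG AGG AAT TTA CGC TAC CTC ATA — no ATG→stop ORF.
Frame +3: ACT ATA CTG TTG AGT GCA TAA GCT CGT CAC ATG TGA GGA ATT TAC GCT ACC TCA TAC — ATG at 33, stop TGA at 36 → 6 nt.
Frame -1: AGT ATG AGG TAG CGT AAA TTC CTC ACA TGT GAC GAG CTT ATG CAC TCA ACA GTA TAG TGT — ATG at 4, stop TAG at 10 → 9 nt; ATG at 40, stop TAG at 55 → 18 nt.
Frame -2: GTA TGA GGT AGC GTA AAT TCC TCA CAT GTG ACG AGC TTA TGC ACT CAA CAG TAT AGT — no ATG→stop ORF.
Frame -3: TAT GAG GTA GCG TAA ATT CCT CAC ATG TGA CGA GCT TAT GCA CTC AAC AGT ATA GTG — ATG at 27, stop TGA at 30 → 6 nt.
Longest: frame -1, positions 40–57, 18 nt = 6 codons = 5 aa. → 6 codons.

6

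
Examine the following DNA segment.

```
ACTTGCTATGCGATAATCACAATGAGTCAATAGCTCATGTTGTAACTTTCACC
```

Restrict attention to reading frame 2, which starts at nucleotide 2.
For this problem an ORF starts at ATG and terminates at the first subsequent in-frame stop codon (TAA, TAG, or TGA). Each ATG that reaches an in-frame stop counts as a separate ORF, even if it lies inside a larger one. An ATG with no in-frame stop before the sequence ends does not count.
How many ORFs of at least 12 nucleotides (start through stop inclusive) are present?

0

Frame 2: CTT GCT ATG CGA TAA TCA CAA TGA GTC AAT AGC TCA TGT TGT AAC TTT CAC — ATG at 8, stop TAA at 14 → 9 nt.
No ORF reaches 12 nucleotides. Count = 0.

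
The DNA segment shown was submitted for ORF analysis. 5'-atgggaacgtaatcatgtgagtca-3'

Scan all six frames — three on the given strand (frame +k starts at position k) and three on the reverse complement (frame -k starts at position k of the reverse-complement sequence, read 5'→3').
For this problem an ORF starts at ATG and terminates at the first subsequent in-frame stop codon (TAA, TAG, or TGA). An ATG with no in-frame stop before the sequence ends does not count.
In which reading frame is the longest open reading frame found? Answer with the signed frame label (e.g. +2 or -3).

+1

Reverse complement (5'→3'): TGACTCACATGATTACGTTCCCAT
Frame +1: ATG GGA ACG TAA TCA TGT GAG TCA — ATG at 1, stop TAA at 10 → 12 nt.
Frame +2: TGG GAA CGT AAT CAT GTG AGT — no ATG→stop ORF.
Frame +3: GGG AAC GTA ATC ATG TGA GTC — ATG at 15, stop TGA at 18 → 6 nt.
Frame -1: TGA CTC ACA TGA TTA CGT TCC CAT — no ATG→stop ORF.
Frame -2: GAC TCA CAT GAT TAC GTT CCC — no ATG→stop ORF.
Frame -3: ACT CAC ATG ATT ACG TTC CCA — no ATG→stop ORF.
Longest ORF is 12 nt in frame +1 (positions 1–12).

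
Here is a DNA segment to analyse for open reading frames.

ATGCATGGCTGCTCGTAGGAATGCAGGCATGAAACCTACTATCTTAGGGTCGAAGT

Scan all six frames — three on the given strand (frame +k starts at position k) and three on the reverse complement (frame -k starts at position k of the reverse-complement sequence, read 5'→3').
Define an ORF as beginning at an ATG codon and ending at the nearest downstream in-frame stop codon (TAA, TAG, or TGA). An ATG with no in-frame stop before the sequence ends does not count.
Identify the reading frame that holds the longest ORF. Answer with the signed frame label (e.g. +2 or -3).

+1

Reverse complement (5'→3'): ACTTCGACCCTAAGATAGTAGGTTTCATGCCTGCATTCCTACGAGCAGCCATGCAT
Frame +1: ATG CAT GGC TGC TCG TAG GAA TGC AGG CAT GAA ACC TAC TAT CTT AGG GTC GAA — ATG at 1, stop TAG at 16 → 18 nt.
Frame +2: TGC ATG GCT GCT CGT AGG AAT GCA GGC ATG AAA CCT ACT ATC TTA GGG TCG AAG — no ATG→stop ORF.
Frame +3: GCA TGG CTG CTC GTA GGA ATG CAG GCA TGA AAC CTA CTA TCT TAG GGT CGA AGT — ATG at 21, stop TGA at 30 → 12 nt.
Frame -1: ACT TCG ACC CTA AGA TAG TAG GTT TCA TGC CTG CAT TCC TAC GAG CAG CCA TGC — no ATG→stop ORF.
Frame -2: CTT CGA CCC TAA GAT AGT AGG TTT CAT GCC TGC ATT CCT ACG AGC AGC CAT GCA — no ATG→stop ORF.
Frame -3: TTC GAC CCT AAG ATA GTA GGT TTC ATG CCT GCA TTC CTA CGA GCA GCC ATG CAT — no ATG→stop ORF.
Longest ORF is 18 nt in frame +1 (positions 1–18).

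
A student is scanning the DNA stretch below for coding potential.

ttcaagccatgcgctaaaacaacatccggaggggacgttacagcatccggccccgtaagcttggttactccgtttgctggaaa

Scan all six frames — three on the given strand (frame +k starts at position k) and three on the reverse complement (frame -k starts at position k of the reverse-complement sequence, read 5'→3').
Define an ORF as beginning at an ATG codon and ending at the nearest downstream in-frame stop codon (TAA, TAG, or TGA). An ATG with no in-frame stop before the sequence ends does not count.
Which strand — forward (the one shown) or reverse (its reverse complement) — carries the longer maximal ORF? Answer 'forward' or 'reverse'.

reverse

Reverse complement (5'→3'): TTTCCAGCAAACGGAGTAACCAAGCTTACGGGGCCGGATGCTGTAACGTCCCCTCCGGATGTTGTTTTAGCGCATGGCTTGAA
Frame +1: TTC AAG CCA TGC GCT AAA ACA ACA TCC GGA GGG GAC GTT ACA GCA TCC GGC CCC GTA AGC TTG GTT ACT CCG TTT GCT GGA — no ATG→stop ORF.
Frame +2: TCA AGC CAT GCG CTA AAA CAA CAT CCG GAG GGG ACG TTA CAG CAT CCG GCC CCG TAA GCT TGG TTA CTC CGT TTG CTG GAA — no ATG→stop ORF.
Frame +3: CAA GCC ATG CGC TAA AAC AAC ATC CGG AGG GGA CGT TAC AGC ATC CGG CCC CGT AAG CTT GGT TAC TCC GTT TGC TGG AAA — ATG at 9, stop TAA at 15 → 9 nt.
Frame -1: TTT CCA GCA AAC GGA GTA ACC AAG CTT ACG GGG CCG GAT GCT GTA ACG TCC CCT CCG GAT GTT GTT TTA GCG CAT GGC TTG — no ATG→stop ORF.
Frame -2: TTC CAG CAA ACG GAG TAA CCA AGC TTA CGG GGC CGG ATG CTG TAA CGT CCC CTC CGG ATG TTG TTT TAG CGC ATG GCT TGA — ATG at 38, stop TAA at 44 → 9 nt; ATG at 59, stop TAG at 68 → 12 nt; ATG at 74, stop TGA at 80 → 9 nt.
Frame -3: TCC AGC AAA CGG AGT AAC CAA GCT TAC GGG GCC GGA TGC TGT AAC GTC CCC TCC GGA TGT TGT TTT AGC GCA TGG CTT GAA — no ATG→stop ORF.
Forward-strand max 9 nt; reverse-strand max 12 nt. The reverse strand has the longer ORF.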